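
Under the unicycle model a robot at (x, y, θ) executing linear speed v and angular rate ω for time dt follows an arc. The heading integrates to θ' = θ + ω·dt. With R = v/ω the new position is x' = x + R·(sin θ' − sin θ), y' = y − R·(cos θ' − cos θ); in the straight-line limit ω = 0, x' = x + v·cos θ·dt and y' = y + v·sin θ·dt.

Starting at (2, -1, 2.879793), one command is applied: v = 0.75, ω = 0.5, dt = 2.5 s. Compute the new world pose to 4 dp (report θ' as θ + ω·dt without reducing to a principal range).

θ' = 2.8798 + 0.5·2.5 = 4.1298
R = v/ω = 0.75/0.5 = 1.5000
x' = 2 + 1.5000·(sin 4.1298 − sin 2.8798) = 0.3592
y' = -1 − 1.5000·(cos 4.1298 − cos 2.8798) = -1.6236

(0.3592, -1.6236, 4.1298)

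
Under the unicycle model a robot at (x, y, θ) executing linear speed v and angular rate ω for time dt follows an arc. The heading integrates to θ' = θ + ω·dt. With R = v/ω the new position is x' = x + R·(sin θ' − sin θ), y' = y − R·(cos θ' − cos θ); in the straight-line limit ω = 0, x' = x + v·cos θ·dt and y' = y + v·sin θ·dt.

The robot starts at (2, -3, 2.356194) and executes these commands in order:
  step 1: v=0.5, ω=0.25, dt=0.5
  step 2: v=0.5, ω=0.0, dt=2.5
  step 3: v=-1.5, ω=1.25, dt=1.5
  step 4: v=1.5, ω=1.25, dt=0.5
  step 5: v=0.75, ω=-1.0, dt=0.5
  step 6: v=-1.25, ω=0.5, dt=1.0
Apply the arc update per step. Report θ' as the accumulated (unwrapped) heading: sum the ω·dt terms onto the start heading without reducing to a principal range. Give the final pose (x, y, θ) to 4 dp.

(2.6377, -1.4101, 4.9812)

step 1: θ'=2.4812 (R=2.0000) → pose (1.8126, -2.8347, 2.4812)
step 2: θ'=2.4812 (straight) → pose (0.8255, -2.0679, 2.4812)
step 3: θ'=4.3562 (R=-1.2000) → pose (2.6863, -1.5387, 4.3562)
step 4: θ'=4.9812 (R=1.2000) → pose (2.6540, -2.2758, 4.9812)
step 5: θ'=4.4812 (R=-0.7500) → pose (2.6610, -2.6469, 4.4812)
step 6: θ'=4.9812 (R=-2.5000) → pose (2.6377, -1.4101, 4.9812)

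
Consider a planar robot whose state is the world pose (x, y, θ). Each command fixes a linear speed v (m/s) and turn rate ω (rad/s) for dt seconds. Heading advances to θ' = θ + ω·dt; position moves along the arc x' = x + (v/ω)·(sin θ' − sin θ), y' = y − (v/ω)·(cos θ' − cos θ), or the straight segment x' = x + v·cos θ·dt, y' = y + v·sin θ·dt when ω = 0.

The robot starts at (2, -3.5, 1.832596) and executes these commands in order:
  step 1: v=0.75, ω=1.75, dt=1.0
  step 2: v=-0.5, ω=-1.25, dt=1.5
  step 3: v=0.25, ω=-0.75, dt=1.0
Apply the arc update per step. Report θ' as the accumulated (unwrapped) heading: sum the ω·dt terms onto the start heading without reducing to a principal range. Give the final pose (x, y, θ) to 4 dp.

(2.0277, -3.2932, 0.9576)

step 1: θ'=3.5826 (R=0.4286) → pose (1.4031, -3.2234, 3.5826)
step 2: θ'=1.7076 (R=0.4000) → pose (1.9701, -3.5305, 1.7076)
step 3: θ'=0.9576 (R=-0.3333) → pose (2.0277, -3.2932, 0.9576)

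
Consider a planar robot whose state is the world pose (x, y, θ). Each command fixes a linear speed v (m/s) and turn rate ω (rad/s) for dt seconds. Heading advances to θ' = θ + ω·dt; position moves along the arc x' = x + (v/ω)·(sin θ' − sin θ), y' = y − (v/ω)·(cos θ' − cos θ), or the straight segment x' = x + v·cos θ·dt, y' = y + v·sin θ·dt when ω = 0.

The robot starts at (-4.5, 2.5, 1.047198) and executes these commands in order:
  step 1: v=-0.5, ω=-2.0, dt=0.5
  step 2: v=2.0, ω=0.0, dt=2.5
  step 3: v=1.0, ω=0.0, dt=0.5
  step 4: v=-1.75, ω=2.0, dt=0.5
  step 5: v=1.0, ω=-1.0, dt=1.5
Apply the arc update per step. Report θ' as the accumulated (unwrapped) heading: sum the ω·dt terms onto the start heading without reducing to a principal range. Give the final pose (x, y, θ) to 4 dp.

(1.3762, 2.5975, -0.4528)

step 1: θ'=0.0472 (R=0.2500) → pose (-4.7047, 2.3753, 0.0472)
step 2: θ'=0.0472 (straight) → pose (0.2897, 2.6112, 0.0472)
step 3: θ'=0.0472 (straight) → pose (0.7892, 2.6348, 0.0472)
step 4: θ'=1.0472 (R=-0.8750) → pose (0.0727, 2.1982, 1.0472)
step 5: θ'=-0.4528 (R=-1.0000) → pose (1.3762, 2.5975, -0.4528)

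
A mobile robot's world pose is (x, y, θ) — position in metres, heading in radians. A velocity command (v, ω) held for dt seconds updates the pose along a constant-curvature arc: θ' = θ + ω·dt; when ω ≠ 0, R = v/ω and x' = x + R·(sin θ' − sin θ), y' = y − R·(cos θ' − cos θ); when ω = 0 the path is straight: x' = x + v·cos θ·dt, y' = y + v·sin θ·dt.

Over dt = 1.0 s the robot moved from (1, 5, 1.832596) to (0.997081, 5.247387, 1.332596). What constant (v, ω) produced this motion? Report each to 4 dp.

Δθ = 1.332596 − 1.832596 = -0.500000
ω = Δθ/dt = -0.500000/1.0 = -0.5000
R = −Δy/(cos θ' − cos θ) = -0.5000
v = R·ω = -0.5000·-0.5000 = 0.2500

v = 0.2500, ω = -0.5000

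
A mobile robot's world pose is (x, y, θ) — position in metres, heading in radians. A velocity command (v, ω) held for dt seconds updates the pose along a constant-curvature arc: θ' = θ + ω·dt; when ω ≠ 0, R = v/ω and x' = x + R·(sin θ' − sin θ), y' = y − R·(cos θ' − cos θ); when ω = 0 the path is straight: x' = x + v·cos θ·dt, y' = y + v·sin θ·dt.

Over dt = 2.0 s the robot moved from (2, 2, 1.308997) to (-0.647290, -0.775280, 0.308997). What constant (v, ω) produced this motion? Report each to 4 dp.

Δθ = 0.308997 − 1.308997 = -1.000000
ω = Δθ/dt = -1.000000/2.0 = -0.5000
R = −Δy/(cos θ' − cos θ) = 4.0000
v = R·ω = 4.0000·-0.5000 = -2.0000

v = -2.0000, ω = -0.5000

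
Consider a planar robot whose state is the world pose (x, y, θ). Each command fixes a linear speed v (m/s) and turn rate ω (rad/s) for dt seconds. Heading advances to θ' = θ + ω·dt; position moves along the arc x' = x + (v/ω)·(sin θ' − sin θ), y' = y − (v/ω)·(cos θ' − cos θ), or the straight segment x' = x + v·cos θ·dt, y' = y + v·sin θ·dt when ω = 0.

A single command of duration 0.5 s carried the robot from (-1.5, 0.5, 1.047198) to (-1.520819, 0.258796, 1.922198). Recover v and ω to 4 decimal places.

v = -0.5000, ω = 1.7500

Δθ = 1.922198 − 1.047198 = 0.875000
ω = Δθ/dt = 0.875000/0.5 = 1.7500
R = −Δy/(cos θ' − cos θ) = -0.2857
v = R·ω = -0.2857·1.7500 = -0.5000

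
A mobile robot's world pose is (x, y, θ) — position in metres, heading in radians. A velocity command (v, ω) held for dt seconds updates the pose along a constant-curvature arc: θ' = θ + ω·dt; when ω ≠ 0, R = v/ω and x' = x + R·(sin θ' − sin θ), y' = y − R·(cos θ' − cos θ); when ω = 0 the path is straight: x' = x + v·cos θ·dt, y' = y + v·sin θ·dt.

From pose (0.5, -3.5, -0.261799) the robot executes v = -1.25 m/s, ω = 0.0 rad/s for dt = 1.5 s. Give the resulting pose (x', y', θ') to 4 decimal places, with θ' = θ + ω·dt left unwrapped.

θ' = -0.2618 + 0.0·1.5 = -0.2618
ω = 0 → straight: x' = 0.5 + -1.25·cos(-0.2618)·1.5 = -1.3111
y' = -3.5 + -1.25·sin(-0.2618)·1.5 = -3.0147

(-1.3111, -3.0147, -0.2618)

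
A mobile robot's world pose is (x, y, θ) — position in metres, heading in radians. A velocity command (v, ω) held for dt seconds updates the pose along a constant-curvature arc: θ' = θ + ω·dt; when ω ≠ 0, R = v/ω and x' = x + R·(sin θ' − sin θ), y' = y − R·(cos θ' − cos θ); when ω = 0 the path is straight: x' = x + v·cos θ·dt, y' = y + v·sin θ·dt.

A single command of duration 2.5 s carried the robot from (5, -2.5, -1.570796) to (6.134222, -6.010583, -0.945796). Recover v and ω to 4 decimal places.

Δθ = -0.945796 − -1.570796 = 0.625000
ω = Δθ/dt = 0.625000/2.5 = 0.2500
R = −Δy/(cos θ' − cos θ) = 6.0000
v = R·ω = 6.0000·0.2500 = 1.5000

v = 1.5000, ω = 0.2500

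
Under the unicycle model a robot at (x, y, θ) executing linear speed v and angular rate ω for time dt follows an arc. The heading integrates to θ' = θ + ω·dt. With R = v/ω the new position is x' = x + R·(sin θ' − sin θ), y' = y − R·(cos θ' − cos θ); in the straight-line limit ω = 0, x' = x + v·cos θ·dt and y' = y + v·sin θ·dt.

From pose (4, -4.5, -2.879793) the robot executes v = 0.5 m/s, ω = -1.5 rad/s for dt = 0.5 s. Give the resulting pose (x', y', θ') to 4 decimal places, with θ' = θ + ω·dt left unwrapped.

(3.7574, -4.4724, -3.6298)

θ' = -2.8798 + -1.5·0.5 = -3.6298
R = v/ω = 0.5/-1.5 = -0.3333
x' = 4 + -0.3333·(sin -3.6298 − sin -2.8798) = 3.7574
y' = -4.5 − -0.3333·(cos -3.6298 − cos -2.8798) = -4.4724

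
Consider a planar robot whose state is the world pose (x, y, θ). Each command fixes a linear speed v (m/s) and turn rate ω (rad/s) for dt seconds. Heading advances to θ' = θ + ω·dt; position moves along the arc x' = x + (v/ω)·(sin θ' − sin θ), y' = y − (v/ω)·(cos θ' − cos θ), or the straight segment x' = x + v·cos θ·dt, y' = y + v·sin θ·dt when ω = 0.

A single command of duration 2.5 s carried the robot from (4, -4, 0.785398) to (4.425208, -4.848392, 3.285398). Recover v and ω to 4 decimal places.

Δθ = 3.285398 − 0.785398 = 2.500000
ω = Δθ/dt = 2.500000/2.5 = 1.0000
R = −Δy/(cos θ' − cos θ) = -0.5000
v = R·ω = -0.5000·1.0000 = -0.5000

v = -0.5000, ω = 1.0000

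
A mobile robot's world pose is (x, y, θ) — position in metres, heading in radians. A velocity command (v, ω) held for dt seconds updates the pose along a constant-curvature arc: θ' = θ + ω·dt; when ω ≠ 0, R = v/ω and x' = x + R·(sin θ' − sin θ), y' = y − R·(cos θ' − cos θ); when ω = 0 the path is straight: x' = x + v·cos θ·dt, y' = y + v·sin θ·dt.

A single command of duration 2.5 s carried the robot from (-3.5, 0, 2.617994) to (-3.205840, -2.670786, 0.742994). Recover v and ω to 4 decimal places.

v = -1.2500, ω = -0.7500

Δθ = 0.742994 − 2.617994 = -1.875000
ω = Δθ/dt = -1.875000/2.5 = -0.7500
R = −Δy/(cos θ' − cos θ) = 1.6667
v = R·ω = 1.6667·-0.7500 = -1.2500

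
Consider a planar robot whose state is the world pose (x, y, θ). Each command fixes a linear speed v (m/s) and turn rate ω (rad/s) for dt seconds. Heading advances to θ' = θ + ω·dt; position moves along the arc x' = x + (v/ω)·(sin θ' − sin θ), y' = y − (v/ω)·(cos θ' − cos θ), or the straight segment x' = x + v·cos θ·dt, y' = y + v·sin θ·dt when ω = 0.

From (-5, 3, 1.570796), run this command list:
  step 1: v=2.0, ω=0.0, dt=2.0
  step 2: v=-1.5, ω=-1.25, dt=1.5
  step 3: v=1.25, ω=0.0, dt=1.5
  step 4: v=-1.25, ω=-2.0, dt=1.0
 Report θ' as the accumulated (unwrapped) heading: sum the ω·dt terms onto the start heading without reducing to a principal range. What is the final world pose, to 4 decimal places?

step 1: θ'=1.5708 (straight) → pose (-5.0000, 7.0000, 1.5708)
step 2: θ'=-0.3042 (R=1.2000) → pose (-6.5594, 5.8551, -0.3042)
step 3: θ'=-0.3042 (straight) → pose (-4.7705, 5.2935, -0.3042)
step 4: θ'=-2.3042 (R=0.6250) → pose (-5.0476, 6.3082, -2.3042)

(-5.0476, 6.3082, -2.3042)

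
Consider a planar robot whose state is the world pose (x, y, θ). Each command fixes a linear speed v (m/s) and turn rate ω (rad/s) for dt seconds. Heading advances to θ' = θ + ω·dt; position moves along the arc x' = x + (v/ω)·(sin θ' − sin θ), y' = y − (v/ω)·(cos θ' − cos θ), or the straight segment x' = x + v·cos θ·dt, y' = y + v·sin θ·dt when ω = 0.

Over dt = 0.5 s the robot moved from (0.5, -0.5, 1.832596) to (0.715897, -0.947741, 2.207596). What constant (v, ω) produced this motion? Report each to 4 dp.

Δθ = 2.207596 − 1.832596 = 0.375000
ω = Δθ/dt = 0.375000/0.5 = 0.7500
R = −Δy/(cos θ' − cos θ) = -1.3333
v = R·ω = -1.3333·0.7500 = -1.0000

v = -1.0000, ω = 0.7500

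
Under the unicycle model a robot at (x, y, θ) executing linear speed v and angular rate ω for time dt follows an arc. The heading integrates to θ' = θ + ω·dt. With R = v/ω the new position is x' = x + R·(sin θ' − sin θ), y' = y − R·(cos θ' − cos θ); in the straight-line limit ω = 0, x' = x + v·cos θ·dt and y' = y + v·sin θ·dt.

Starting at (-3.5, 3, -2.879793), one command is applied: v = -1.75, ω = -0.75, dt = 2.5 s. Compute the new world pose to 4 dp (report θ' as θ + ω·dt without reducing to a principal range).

(-0.5649, 0.6473, -4.7548)

θ' = -2.8798 + -0.75·2.5 = -4.7548
R = v/ω = -1.75/-0.75 = 2.3333
x' = -3.5 + 2.3333·(sin -4.7548 − sin -2.8798) = -0.5649
y' = 3 − 2.3333·(cos -4.7548 − cos -2.8798) = 0.6473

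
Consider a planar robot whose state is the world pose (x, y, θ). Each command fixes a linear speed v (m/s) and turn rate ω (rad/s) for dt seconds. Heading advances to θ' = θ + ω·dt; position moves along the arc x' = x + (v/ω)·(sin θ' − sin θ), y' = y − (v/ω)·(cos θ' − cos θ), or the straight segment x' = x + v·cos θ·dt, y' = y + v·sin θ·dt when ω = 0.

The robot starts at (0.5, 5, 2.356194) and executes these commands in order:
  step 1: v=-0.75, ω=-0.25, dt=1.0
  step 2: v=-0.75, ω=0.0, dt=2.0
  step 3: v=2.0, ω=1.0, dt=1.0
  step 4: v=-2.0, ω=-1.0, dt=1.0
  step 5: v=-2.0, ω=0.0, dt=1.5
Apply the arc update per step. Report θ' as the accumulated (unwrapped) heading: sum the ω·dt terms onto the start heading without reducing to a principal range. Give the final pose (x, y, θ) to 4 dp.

(3.2547, 0.5389, 2.1062)

step 1: θ'=2.1062 (R=3.0000) → pose (0.9589, 4.4092, 2.1062)
step 2: θ'=2.1062 (straight) → pose (1.7242, 3.1191, 2.1062)
step 3: θ'=3.1062 (R=2.0000) → pose (0.0748, 4.0975, 3.1062)
step 4: θ'=2.1062 (R=2.0000) → pose (1.7242, 3.1191, 2.1062)
step 5: θ'=2.1062 (straight) → pose (3.2547, 0.5389, 2.1062)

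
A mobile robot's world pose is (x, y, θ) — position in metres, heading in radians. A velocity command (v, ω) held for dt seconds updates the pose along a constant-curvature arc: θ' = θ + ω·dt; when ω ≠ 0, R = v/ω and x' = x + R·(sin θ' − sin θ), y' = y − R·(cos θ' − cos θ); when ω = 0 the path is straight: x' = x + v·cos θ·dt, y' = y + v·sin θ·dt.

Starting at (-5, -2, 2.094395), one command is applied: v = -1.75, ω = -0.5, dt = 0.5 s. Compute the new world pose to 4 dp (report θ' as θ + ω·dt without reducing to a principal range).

θ' = 2.0944 + -0.5·0.5 = 1.8444
R = v/ω = -1.75/-0.5 = 3.5000
x' = -5 + 3.5000·(sin 1.8444 − sin 2.0944) = -4.6613
y' = -2 − 3.5000·(cos 1.8444 − cos 2.0944) = -2.8043

(-4.6613, -2.8043, 1.8444)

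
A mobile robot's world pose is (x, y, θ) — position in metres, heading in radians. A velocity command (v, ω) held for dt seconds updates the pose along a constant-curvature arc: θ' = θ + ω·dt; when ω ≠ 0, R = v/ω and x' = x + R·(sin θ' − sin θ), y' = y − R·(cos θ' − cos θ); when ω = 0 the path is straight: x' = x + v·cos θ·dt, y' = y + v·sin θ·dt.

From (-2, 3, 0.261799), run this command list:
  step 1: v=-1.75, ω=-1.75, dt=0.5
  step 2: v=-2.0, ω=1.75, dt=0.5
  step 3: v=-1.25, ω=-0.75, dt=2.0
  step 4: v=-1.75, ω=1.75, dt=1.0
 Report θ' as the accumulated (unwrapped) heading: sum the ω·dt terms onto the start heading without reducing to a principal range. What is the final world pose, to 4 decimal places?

step 1: θ'=-0.6132 (R=1.0000) → pose (-2.8343, 3.1481, -0.6132)
step 2: θ'=0.2618 (R=-1.1429) → pose (-3.7878, 3.3174, 0.2618)
step 3: θ'=-1.2382 (R=1.6667) → pose (-5.7945, 4.3831, -1.2382)
step 4: θ'=0.5118 (R=-1.0000) → pose (-7.2294, 4.9285, 0.5118)

(-7.2294, 4.9285, 0.5118)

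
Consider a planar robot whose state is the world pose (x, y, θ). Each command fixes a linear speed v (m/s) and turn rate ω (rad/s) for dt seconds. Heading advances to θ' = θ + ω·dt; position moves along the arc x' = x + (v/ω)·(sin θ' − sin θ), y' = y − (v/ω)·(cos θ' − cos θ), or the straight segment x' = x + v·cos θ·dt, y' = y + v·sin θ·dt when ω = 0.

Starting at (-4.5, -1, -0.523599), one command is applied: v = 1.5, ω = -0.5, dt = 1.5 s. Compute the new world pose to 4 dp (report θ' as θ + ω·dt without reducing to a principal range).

(-3.1315, -2.7196, -1.2736)

θ' = -0.5236 + -0.5·1.5 = -1.2736
R = v/ω = 1.5/-0.5 = -3.0000
x' = -4.5 + -3.0000·(sin -1.2736 − sin -0.5236) = -3.1315
y' = -1 − -3.0000·(cos -1.2736 − cos -0.5236) = -2.7196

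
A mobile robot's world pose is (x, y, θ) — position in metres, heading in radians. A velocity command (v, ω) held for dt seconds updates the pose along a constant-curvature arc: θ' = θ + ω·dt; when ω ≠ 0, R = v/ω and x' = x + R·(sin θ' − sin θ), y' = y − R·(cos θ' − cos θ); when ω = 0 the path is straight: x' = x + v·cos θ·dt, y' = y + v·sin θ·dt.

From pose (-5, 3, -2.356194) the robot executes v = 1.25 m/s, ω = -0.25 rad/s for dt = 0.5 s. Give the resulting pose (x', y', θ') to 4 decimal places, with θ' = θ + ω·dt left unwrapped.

θ' = -2.3562 + -0.25·0.5 = -2.4812
R = v/ω = 1.25/-0.25 = -5.0000
x' = -5 + -5.0000·(sin -2.4812 − sin -2.3562) = -5.4684
y' = 3 − -5.0000·(cos -2.4812 − cos -2.3562) = 2.5868

(-5.4684, 2.5868, -2.4812)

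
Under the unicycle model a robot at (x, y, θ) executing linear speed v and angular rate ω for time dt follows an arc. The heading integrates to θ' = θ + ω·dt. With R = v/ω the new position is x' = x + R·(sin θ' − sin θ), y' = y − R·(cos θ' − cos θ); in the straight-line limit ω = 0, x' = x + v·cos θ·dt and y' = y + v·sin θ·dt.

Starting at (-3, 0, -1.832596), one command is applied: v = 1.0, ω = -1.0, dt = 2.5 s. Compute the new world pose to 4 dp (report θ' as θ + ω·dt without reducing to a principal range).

(-4.8947, -0.1119, -4.3326)

θ' = -1.8326 + -1.0·2.5 = -4.3326
R = v/ω = 1.0/-1.0 = -1.0000
x' = -3 + -1.0000·(sin -4.3326 − sin -1.8326) = -4.8947
y' = 0 − -1.0000·(cos -4.3326 − cos -1.8326) = -0.1119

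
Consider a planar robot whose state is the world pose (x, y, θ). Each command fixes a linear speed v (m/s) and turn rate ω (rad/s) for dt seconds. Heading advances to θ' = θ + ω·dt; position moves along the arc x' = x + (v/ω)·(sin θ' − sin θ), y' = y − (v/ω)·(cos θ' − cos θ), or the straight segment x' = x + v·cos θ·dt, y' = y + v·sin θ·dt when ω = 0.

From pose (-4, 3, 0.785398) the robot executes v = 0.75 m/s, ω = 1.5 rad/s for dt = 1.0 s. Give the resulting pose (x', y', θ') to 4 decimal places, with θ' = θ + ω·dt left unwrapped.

θ' = 0.7854 + 1.5·1.0 = 2.2854
R = v/ω = 0.75/1.5 = 0.5000
x' = -4 + 0.5000·(sin 2.2854 − sin 0.7854) = -3.9759
y' = 3 − 0.5000·(cos 2.2854 − cos 0.7854) = 3.6812

(-3.9759, 3.6812, 2.2854)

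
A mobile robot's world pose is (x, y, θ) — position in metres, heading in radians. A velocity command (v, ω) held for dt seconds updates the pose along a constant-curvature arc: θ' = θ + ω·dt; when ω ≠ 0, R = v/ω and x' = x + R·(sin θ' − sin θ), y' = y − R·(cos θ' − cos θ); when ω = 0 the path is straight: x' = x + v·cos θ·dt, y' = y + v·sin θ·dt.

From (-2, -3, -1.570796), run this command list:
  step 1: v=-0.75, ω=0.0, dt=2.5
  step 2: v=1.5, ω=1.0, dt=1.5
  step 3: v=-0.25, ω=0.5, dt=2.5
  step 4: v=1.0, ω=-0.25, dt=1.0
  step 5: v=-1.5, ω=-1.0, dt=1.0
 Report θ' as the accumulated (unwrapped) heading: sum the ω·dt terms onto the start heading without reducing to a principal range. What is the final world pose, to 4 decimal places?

step 1: θ'=-1.5708 (straight) → pose (-2.0000, -1.1250, -1.5708)
step 2: θ'=-0.0708 (R=1.5000) → pose (-0.6061, -2.6212, -0.0708)
step 3: θ'=1.1792 (R=-0.5000) → pose (-1.1036, -2.9292, 1.1792)
step 4: θ'=0.9292 (R=-4.0000) → pose (-0.6110, -2.0619, 0.9292)
step 5: θ'=-0.0708 (R=1.5000) → pose (-1.9188, -2.6604, -0.0708)

(-1.9188, -2.6604, -0.0708)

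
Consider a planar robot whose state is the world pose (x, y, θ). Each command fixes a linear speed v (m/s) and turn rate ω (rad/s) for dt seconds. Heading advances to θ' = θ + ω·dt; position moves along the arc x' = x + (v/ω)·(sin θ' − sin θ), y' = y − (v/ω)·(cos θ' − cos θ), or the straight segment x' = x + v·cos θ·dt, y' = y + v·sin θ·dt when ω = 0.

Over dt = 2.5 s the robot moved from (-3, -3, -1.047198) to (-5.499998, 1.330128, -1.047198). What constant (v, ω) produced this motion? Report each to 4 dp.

v = -2.0000, ω = 0.0000

Δθ = -1.047198 − -1.047198 = 0.000000
ω = Δθ/dt = 0.000000/2.5 = 0.0000
ω = 0 → v = (Δx·cos θ + Δy·sin θ)/dt = -2.0000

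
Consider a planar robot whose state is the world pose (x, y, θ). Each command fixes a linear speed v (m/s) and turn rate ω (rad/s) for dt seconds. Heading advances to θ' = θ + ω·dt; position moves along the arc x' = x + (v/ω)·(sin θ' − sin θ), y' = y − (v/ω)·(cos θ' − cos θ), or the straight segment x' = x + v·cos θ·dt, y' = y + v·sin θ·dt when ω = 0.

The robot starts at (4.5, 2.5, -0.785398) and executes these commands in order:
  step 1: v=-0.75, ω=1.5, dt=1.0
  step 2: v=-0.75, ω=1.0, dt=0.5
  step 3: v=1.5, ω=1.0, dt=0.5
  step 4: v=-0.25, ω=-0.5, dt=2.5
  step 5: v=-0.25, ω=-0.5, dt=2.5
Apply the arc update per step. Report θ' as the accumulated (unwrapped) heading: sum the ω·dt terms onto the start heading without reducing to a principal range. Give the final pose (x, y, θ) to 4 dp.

(2.8376, 2.5320, -0.7854)

step 1: θ'=0.7146 (R=-0.5000) → pose (3.8188, 2.5241, 0.7146)
step 2: θ'=1.2146 (R=-0.7500) → pose (3.6074, 2.2191, 1.2146)
step 3: θ'=1.7146 (R=1.5000) → pose (3.6860, 2.9572, 1.7146)
step 4: θ'=0.4646 (R=0.5000) → pose (3.4152, 2.4385, 0.4646)
step 5: θ'=-0.7854 (R=0.5000) → pose (2.8376, 2.5320, -0.7854)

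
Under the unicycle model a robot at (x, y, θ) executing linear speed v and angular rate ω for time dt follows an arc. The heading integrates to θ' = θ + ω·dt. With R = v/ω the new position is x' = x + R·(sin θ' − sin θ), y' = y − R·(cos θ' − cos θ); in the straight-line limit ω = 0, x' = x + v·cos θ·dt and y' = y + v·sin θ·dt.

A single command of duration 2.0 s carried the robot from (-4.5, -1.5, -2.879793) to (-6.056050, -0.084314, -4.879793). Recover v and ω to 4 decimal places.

v = 1.2500, ω = -1.0000

Δθ = -4.879793 − -2.879793 = -2.000000
ω = Δθ/dt = -2.000000/2.0 = -1.0000
R = Δx/(sin θ' − sin θ) = -1.2500
v = R·ω = -1.2500·-1.0000 = 1.2500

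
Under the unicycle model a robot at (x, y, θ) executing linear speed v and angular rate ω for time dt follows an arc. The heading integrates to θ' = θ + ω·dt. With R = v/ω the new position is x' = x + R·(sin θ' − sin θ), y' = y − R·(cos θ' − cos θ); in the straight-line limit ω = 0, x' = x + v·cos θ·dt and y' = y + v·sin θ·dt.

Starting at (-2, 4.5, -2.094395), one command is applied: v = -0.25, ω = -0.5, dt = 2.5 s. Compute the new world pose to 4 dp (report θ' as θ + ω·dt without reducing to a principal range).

(-1.4663, 4.7398, -3.3444)

θ' = -2.0944 + -0.5·2.5 = -3.3444
R = v/ω = -0.25/-0.5 = 0.5000
x' = -2 + 0.5000·(sin -3.3444 − sin -2.0944) = -1.4663
y' = 4.5 − 0.5000·(cos -3.3444 − cos -2.0944) = 4.7398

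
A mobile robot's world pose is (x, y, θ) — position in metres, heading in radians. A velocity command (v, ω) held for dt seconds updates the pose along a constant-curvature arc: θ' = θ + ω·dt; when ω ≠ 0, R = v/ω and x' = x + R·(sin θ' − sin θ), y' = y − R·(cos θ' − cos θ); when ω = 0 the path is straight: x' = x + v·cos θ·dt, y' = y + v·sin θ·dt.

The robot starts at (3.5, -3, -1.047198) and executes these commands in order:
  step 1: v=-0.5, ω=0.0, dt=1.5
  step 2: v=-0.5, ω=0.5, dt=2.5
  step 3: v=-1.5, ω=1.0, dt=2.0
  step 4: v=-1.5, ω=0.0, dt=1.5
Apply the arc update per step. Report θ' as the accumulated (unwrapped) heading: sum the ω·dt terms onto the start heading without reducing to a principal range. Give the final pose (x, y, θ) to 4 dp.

step 1: θ'=-1.0472 (straight) → pose (3.1250, -2.3505, -1.0472)
step 2: θ'=0.2028 (R=-1.0000) → pose (2.0576, -1.8710, 0.2028)
step 3: θ'=2.2028 (R=-1.5000) → pose (1.1494, -4.2264, 2.2028)
step 4: θ'=2.2028 (straight) → pose (2.4786, -6.0418, 2.2028)

(2.4786, -6.0418, 2.2028)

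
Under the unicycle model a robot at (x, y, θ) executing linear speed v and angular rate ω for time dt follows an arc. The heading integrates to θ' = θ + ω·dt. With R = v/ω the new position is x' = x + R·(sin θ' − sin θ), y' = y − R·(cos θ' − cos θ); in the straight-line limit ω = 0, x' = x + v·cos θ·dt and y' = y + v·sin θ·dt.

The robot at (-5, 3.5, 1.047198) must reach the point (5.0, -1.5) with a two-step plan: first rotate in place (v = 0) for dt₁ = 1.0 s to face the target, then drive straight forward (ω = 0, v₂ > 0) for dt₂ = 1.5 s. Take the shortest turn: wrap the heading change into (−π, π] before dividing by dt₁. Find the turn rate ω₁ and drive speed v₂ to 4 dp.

ω₁ = -1.5108, v₂ = 7.4536

heading to target = atan2(-1.5−3.5, 5−-5) = -0.4636
Δθ = wrap(-0.4636 − 1.0472) = -1.5108; ω₁ = Δθ/dt₁ = -1.5108
distance = √((5−-5)² + (-1.5−3.5)²) = 11.1803; v₂ = distance/dt₂ = 7.4536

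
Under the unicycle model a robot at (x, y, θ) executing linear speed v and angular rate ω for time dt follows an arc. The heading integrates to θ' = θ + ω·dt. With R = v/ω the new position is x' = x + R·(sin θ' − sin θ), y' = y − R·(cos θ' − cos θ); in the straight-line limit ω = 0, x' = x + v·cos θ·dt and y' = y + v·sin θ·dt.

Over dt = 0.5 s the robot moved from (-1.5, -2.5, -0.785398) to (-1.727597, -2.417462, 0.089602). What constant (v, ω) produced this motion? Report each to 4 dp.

v = -0.5000, ω = 1.7500

Δθ = 0.089602 − -0.785398 = 0.875000
ω = Δθ/dt = 0.875000/0.5 = 1.7500
R = Δx/(sin θ' − sin θ) = -0.2857
v = R·ω = -0.2857·1.7500 = -0.5000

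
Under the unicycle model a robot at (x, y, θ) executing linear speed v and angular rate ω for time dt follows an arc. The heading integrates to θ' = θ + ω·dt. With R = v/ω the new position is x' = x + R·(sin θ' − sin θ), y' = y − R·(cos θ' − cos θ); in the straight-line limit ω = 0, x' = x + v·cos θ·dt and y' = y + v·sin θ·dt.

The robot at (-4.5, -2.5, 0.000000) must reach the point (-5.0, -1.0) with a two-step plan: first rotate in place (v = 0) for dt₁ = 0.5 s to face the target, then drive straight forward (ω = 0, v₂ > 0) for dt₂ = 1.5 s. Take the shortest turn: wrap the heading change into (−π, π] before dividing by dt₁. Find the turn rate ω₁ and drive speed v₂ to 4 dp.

ω₁ = 3.7851, v₂ = 1.0541

heading to target = atan2(-1−-2.5, -5−-4.5) = 1.8925
Δθ = wrap(1.8925 − 0.0000) = 1.8925; ω₁ = Δθ/dt₁ = 3.7851
distance = √((-5−-4.5)² + (-1−-2.5)²) = 1.5811; v₂ = distance/dt₂ = 1.0541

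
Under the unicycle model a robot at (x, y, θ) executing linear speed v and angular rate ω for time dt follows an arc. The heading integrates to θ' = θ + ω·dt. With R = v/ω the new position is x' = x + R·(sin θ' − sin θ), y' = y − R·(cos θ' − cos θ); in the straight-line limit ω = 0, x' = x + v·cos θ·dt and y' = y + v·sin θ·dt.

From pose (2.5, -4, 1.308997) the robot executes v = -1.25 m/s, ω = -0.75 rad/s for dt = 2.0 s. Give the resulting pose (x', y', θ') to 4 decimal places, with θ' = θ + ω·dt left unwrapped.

(0.5737, -5.2050, -0.1910)

θ' = 1.3090 + -0.75·2.0 = -0.1910
R = v/ω = -1.25/-0.75 = 1.6667
x' = 2.5 + 1.6667·(sin -0.1910 − sin 1.3090) = 0.5737
y' = -4 − 1.6667·(cos -0.1910 − cos 1.3090) = -5.2050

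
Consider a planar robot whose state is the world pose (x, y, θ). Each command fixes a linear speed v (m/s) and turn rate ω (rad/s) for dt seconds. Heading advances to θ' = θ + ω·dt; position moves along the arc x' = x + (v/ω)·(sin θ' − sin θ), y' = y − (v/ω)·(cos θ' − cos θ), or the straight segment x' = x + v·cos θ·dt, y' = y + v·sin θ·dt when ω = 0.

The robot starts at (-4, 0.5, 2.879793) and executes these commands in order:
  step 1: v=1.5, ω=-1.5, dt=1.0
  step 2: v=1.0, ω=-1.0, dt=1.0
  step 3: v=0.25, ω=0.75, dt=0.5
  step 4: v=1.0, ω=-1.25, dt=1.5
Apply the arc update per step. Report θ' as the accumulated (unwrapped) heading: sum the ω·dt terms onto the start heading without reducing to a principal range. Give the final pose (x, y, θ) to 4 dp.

(-2.7388, 2.2271, -1.1202)

step 1: θ'=1.3798 (R=-1.0000) → pose (-4.7230, 1.6558, 1.3798)
step 2: θ'=0.3798 (R=-1.0000) → pose (-4.1119, 2.3947, 0.3798)
step 3: θ'=0.7548 (R=0.3333) → pose (-4.0071, 2.4614, 0.7548)
step 4: θ'=-1.1202 (R=-0.8000) → pose (-2.7388, 2.2271, -1.1202)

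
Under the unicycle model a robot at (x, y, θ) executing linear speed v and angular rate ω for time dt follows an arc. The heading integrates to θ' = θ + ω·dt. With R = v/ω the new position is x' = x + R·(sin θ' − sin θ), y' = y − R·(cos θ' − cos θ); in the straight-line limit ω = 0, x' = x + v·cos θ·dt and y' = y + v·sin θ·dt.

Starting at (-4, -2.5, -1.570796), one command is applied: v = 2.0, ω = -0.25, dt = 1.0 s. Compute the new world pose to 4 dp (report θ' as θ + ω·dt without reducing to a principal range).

θ' = -1.5708 + -0.25·1.0 = -1.8208
R = v/ω = 2.0/-0.25 = -8.0000
x' = -4 + -8.0000·(sin -1.8208 − sin -1.5708) = -4.2487
y' = -2.5 − -8.0000·(cos -1.8208 − cos -1.5708) = -4.4792

(-4.2487, -4.4792, -1.8208)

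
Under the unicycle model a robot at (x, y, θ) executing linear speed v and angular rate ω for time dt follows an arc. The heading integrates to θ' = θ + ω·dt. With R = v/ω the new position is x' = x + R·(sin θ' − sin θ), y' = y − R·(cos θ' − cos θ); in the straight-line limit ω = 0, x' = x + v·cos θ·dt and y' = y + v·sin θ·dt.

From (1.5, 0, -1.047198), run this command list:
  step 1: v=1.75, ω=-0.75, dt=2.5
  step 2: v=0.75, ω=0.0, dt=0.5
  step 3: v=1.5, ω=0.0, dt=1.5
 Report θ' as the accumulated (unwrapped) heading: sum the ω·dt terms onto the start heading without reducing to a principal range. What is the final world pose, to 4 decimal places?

step 1: θ'=-2.9222 (R=-2.3333) → pose (-0.0129, -3.4441, -2.9222)
step 2: θ'=-2.9222 (straight) → pose (-0.3789, -3.5257, -2.9222)
step 3: θ'=-2.9222 (straight) → pose (-2.5750, -4.0154, -2.9222)

(-2.5750, -4.0154, -2.9222)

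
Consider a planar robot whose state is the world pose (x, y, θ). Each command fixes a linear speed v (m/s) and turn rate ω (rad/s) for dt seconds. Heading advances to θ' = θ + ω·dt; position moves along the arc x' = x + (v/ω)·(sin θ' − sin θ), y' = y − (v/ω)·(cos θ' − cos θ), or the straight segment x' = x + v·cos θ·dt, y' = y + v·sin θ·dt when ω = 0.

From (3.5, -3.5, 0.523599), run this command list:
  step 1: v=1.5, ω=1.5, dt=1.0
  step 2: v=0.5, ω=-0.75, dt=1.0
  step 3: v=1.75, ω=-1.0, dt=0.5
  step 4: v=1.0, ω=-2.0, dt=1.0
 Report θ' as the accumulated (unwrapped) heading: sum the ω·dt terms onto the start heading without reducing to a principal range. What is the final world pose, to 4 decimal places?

step 1: θ'=2.0236 (R=1.0000) → pose (3.8992, -2.1965, 2.0236)
step 2: θ'=1.2736 (R=-0.6667) → pose (3.8613, -1.7096, 1.2736)
step 3: θ'=0.7736 (R=-1.7500) → pose (4.3118, -0.9701, 0.7736)
step 4: θ'=-1.2264 (R=-0.5000) → pose (5.1318, -1.1590, -1.2264)

(5.1318, -1.1590, -1.2264)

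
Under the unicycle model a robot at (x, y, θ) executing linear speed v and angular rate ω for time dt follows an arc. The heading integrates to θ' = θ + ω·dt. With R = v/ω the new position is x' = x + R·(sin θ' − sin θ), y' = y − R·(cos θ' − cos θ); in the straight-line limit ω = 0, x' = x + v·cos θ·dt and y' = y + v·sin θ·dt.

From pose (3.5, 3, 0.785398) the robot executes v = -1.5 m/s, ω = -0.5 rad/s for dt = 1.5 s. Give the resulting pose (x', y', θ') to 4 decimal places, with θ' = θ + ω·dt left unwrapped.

(1.4849, 2.1232, 0.0354)

θ' = 0.7854 + -0.5·1.5 = 0.0354
R = v/ω = -1.5/-0.5 = 3.0000
x' = 3.5 + 3.0000·(sin 0.0354 − sin 0.7854) = 1.4849
y' = 3 − 3.0000·(cos 0.0354 − cos 0.7854) = 2.1232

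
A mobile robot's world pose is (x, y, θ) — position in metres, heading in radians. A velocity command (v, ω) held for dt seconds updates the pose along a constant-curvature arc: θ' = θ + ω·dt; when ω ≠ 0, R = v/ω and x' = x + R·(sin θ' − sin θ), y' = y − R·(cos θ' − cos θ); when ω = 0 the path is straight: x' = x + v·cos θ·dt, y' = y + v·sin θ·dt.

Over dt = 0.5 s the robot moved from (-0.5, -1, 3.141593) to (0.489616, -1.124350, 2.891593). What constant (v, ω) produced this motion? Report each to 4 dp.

Δθ = 2.891593 − 3.141593 = -0.250000
ω = Δθ/dt = -0.250000/0.5 = -0.5000
R = Δx/(sin θ' − sin θ) = 4.0000
v = R·ω = 4.0000·-0.5000 = -2.0000

v = -2.0000, ω = -0.5000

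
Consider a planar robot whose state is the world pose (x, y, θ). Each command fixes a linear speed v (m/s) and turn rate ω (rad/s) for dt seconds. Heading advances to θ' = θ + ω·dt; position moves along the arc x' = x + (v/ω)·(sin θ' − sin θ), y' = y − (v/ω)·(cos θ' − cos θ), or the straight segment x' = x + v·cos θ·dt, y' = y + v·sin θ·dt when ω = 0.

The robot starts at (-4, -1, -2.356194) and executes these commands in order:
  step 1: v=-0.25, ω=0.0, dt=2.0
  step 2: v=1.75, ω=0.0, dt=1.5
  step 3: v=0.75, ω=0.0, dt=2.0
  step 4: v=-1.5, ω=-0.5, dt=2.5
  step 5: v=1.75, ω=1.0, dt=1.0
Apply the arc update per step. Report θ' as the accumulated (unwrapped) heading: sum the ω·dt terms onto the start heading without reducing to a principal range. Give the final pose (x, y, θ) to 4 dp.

(-4.7747, -3.0620, -2.6062)

step 1: θ'=-2.3562 (straight) → pose (-3.6464, -0.6464, -2.3562)
step 2: θ'=-2.3562 (straight) → pose (-5.5026, -2.5026, -2.3562)
step 3: θ'=-2.3562 (straight) → pose (-6.5633, -3.5633, -2.3562)
step 4: θ'=-3.6062 (R=3.0000) → pose (-3.0977, -3.0026, -3.6062)
step 5: θ'=-2.6062 (R=1.7500) → pose (-4.7747, -3.0620, -2.6062)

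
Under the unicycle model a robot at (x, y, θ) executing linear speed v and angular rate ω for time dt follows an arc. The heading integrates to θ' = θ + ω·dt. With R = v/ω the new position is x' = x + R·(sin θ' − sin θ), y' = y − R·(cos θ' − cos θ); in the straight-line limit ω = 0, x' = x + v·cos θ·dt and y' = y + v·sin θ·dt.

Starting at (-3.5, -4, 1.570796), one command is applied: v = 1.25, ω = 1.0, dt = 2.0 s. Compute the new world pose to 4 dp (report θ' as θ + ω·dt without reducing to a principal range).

θ' = 1.5708 + 1.0·2.0 = 3.5708
R = v/ω = 1.25/1.0 = 1.2500
x' = -3.5 + 1.2500·(sin 3.5708 − sin 1.5708) = -5.2702
y' = -4 − 1.2500·(cos 3.5708 − cos 1.5708) = -2.8634

(-5.2702, -2.8634, 3.5708)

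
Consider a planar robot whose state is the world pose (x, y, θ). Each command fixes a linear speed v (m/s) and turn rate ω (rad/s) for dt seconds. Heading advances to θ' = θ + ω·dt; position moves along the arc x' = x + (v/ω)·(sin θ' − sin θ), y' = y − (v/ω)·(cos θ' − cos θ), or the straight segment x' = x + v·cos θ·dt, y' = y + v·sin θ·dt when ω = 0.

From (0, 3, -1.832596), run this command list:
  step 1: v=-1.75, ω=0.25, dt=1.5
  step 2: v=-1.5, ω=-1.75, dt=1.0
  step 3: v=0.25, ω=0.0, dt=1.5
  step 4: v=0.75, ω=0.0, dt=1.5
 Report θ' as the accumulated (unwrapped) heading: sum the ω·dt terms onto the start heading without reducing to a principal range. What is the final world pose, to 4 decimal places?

step 1: θ'=-1.4576 (R=-7.0000) → pose (0.1937, 5.6024, -1.4576)
step 2: θ'=-3.2076 (R=0.8571) → pose (1.1019, 6.5545, -3.2076)
step 3: θ'=-3.2076 (straight) → pose (0.7277, 6.5793, -3.2076)
step 4: θ'=-3.2076 (straight) → pose (-0.3948, 6.6535, -3.2076)

(-0.3948, 6.6535, -3.2076)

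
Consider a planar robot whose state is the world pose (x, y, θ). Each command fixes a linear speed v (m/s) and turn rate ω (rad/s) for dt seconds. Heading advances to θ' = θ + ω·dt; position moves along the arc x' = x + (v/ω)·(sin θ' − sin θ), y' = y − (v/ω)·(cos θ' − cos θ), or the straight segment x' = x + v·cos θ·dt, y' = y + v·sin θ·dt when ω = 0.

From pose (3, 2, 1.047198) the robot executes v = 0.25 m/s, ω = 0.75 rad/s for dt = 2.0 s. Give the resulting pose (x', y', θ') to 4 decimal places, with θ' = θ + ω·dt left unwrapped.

θ' = 1.0472 + 0.75·2.0 = 2.5472
R = v/ω = 0.25/0.75 = 0.3333
x' = 3 + 0.3333·(sin 2.5472 − sin 1.0472) = 2.8980
y' = 2 − 0.3333·(cos 2.5472 − cos 1.0472) = 2.4428

(2.8980, 2.4428, 2.5472)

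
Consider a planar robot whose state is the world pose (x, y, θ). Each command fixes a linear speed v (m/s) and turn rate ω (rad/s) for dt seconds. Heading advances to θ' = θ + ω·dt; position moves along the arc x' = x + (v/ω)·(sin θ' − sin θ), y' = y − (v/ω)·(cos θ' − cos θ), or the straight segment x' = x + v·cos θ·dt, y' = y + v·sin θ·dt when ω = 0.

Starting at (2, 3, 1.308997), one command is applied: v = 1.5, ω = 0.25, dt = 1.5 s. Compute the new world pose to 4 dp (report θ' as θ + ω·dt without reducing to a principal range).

θ' = 1.3090 + 0.25·1.5 = 1.6840
R = v/ω = 1.5/0.25 = 6.0000
x' = 2 + 6.0000·(sin 1.6840 − sin 1.3090) = 2.1660
y' = 3 − 6.0000·(cos 1.6840 − cos 1.3090) = 5.2307

(2.1660, 5.2307, 1.6840)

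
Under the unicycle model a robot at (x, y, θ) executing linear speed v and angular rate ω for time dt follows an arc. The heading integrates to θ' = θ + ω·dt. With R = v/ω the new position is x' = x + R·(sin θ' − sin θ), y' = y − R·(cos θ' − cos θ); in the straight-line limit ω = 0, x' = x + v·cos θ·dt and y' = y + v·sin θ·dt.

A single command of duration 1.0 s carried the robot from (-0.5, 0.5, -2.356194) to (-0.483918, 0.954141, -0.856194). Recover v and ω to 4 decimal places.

Δθ = -0.856194 − -2.356194 = 1.500000
ω = Δθ/dt = 1.500000/1.0 = 1.5000
R = −Δy/(cos θ' − cos θ) = -0.3333
v = R·ω = -0.3333·1.5000 = -0.5000

v = -0.5000, ω = 1.5000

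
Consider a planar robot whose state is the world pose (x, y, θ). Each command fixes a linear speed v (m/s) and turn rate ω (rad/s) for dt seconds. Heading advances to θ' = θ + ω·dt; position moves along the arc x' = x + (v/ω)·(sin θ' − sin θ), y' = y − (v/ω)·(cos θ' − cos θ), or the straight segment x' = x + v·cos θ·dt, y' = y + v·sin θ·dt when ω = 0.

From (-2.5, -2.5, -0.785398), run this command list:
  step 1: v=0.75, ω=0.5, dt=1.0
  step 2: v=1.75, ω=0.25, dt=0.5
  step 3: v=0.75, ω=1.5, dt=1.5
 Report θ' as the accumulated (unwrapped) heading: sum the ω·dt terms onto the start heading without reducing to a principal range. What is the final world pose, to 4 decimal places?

step 1: θ'=-0.2854 (R=1.5000) → pose (-1.8616, -2.8787, -0.2854)
step 2: θ'=-0.1604 (R=7.0000) → pose (-1.0089, -3.0720, -0.1604)
step 3: θ'=2.0896 (R=0.5000) → pose (-0.4948, -2.3305, 2.0896)

(-0.4948, -2.3305, 2.0896)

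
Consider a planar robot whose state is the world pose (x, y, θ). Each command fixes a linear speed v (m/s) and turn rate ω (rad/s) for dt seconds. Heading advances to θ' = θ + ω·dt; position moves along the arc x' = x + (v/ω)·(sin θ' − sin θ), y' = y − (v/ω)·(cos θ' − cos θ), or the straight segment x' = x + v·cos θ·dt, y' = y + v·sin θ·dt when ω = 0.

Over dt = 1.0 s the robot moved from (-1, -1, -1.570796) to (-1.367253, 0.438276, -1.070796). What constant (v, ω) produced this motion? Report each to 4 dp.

Δθ = -1.070796 − -1.570796 = 0.500000
ω = Δθ/dt = 0.500000/1.0 = 0.5000
R = −Δy/(cos θ' − cos θ) = -3.0000
v = R·ω = -3.0000·0.5000 = -1.5000

v = -1.5000, ω = 0.5000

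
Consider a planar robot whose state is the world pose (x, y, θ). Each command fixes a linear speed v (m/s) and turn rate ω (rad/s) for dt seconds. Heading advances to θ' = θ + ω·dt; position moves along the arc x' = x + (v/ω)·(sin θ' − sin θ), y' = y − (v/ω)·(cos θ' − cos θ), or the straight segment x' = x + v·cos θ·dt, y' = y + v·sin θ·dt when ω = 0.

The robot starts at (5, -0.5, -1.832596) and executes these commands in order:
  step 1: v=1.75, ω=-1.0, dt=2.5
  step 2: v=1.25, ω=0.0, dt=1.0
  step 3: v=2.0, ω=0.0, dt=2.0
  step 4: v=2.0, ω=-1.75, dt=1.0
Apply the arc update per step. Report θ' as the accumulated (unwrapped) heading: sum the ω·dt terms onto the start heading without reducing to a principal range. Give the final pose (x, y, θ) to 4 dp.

step 1: θ'=-4.3326 (R=-1.7500) → pose (1.6843, -0.6958, -4.3326)
step 2: θ'=-4.3326 (straight) → pose (1.2209, 0.4651, -4.3326)
step 3: θ'=-4.3326 (straight) → pose (-0.2620, 4.1801, -4.3326)
step 4: θ'=-6.0826 (R=-1.1429) → pose (0.5717, 5.7237, -6.0826)

(0.5717, 5.7237, -6.0826)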